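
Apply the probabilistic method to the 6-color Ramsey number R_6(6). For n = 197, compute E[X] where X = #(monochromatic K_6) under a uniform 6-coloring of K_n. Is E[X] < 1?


E[X] = C(197, 6) · 6^{1 − 15} = 75176946208 · 6^{−14} = 75176946208/78364164096.
As a reduced fraction: E[X] = 2349279569/2448880128 ≈ 0.95933.
Is E[X] < 1? YES.
Since E[X] < 1, there exists a 6-coloring of K_{197} with no monochromatic K_6; hence R_6(6) > 197.

E[X] = 2349279569/2448880128 ≈ 0.95933; E[X] < 1, so R_6(6) > 197.


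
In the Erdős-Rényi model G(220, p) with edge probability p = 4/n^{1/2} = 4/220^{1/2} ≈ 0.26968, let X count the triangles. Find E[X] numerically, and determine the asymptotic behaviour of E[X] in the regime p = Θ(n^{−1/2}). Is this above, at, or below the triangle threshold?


Number of potential triangles: C(220, 3) = 1750540.
Each occurs with probability p³ ≈ (0.26968)³ ≈ 1.9613087e-02.
By linearity: E[X] = C(220, 3)·p³ ≈ 1750540 · 1.9613087e-02 ≈ 34333.49316.
Since α = 1/2 < 1, p = c/n^{1/2} ≫ 1/n is above the triangle threshold p ~ 1/n. Asymptotically E[X] ~ (c³/6)·n^{3(1−α)} = (4³/6)·n^{1.5} → ∞; triangles are abundant w.h.p.

E[X] ≈ 34333.49316; in regime p = Θ(1/n^{1/2}) E[X] diverges (above the triangle threshold p ~ 1/n).


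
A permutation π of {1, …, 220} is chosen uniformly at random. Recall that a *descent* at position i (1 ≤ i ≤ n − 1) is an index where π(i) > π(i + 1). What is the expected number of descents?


Write X = Σ X_I over i = 1, …, 219, with X_I the indicator of one descent.
There are 219 indicators.
For each fixed i, the pair (π(i), π(i+1)) is a uniformly random ordered pair of distinct values from {1, …, 220}; by symmetry P[π(i) > π(i+1)] = 1/2.
By linearity: E[X] = 219 · (1/2) = (220 − 1) · (1/2) = 219/2 ≈ 109.500000.

E[X] = 219/2 = 109.500000.


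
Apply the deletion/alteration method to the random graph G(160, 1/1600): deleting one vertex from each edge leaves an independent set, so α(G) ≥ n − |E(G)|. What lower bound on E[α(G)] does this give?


E[|E(G)|] = C(160, 2)·p = 12720 · (1/1600) = 159/20.
E[α(G)] ≥ n − E[|E(G)|] = 160 − 159/20 = 3041/20.
Numerically: ≈ 152.050.
(This is only a lower bound; the true E[α(G)] may be larger.)

E[α(G)] ≥ 3041/20 ≈ 152.050.


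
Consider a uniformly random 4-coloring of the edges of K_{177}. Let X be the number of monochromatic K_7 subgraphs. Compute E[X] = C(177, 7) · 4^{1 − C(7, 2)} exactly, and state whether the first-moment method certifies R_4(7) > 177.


E[X] = C(177, 7) · 4^{1 − 21} = 957664425960 · 4^{−20} = 957664425960/1099511627776.
As a reduced fraction: E[X] = 119708053245/137438953472 ≈ 0.8709907.
Is E[X] < 1? YES.
Since E[X] < 1, there exists a 4-coloring of K_{177} with no monochromatic K_7; hence R_4(7) > 177.

E[X] = 119708053245/137438953472 ≈ 0.8709907; E[X] < 1, so R_4(7) > 177.


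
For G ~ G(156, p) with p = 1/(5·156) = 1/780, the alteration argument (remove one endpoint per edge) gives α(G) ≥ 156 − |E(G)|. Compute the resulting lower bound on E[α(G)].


E[|E(G)|] = C(156, 2)·p = 12090 · (1/780) = 31/2.
E[α(G)] ≥ n − E[|E(G)|] = 156 − 31/2 = 281/2.
Numerically: ≈ 140.500000.
(This is only a lower bound; the true E[α(G)] may be larger.)

E[α(G)] ≥ 281/2 ≈ 140.500000.


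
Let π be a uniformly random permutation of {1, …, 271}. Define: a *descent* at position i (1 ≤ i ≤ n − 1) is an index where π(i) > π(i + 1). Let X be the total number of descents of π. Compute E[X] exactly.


Write X = Σ X_I over i = 1, …, 270, with X_I the indicator of one descent.
There are 270 indicators.
For each fixed i, the pair (π(i), π(i+1)) is a uniformly random ordered pair of distinct values from {1, …, 271}; by symmetry P[π(i) > π(i+1)] = 1/2.
By linearity: E[X] = 270 · (1/2) = (271 − 1) · (1/2) = 135 ≈ 135.0000.

E[X] = 135 = 135.0000.


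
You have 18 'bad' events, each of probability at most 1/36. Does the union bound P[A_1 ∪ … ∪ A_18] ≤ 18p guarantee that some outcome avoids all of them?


Union bound: P[∪_{i=1}^{18} A_i] ≤ Σ_i P[A_i] ≤ 18·p = 18·(1/36) = 1/2.
Numerically: 1/2 ≈ 0.500000.
Is 1/2 < 1? YES.
Since P[∪ A_i] ≤ 1/2 < 1, the complement has P[∩ A_i^c] ≥ 1 − 1/2 = 1/2 > 0, so some outcome avoids every A_i.

18·p = 1/2 ≈ 0.500000; existence CERTIFIED by the union bound.


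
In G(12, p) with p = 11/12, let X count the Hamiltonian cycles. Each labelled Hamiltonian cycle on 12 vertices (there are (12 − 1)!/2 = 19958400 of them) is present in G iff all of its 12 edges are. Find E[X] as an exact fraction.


K_12 has (12 − 1)!/2 = 19958400 labelled Hamiltonian cycles.
For each such Hamiltonian cycle H, let X_H = 1 if all 12 edges of H are present in G. Then P[X_H = 1] = p^{12} = (11/12)^{12} = 3138428376721/8916100448256.
Summing the indicators: E[X] = Σ_H E[X_H] = 19958400 · p^{12} = 19958400 · 3138428376721/8916100448256 = 6041474625187925/859963392.
Numerically: E[X] ≈ 7.03e+06.

E[X] = 19958400 · (11/12)^{12} = 6041474625187925/859963392 ≈ 7.03e+06.


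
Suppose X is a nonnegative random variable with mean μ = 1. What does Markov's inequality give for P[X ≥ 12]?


μ = E[X] = 1, a = 12.
Markov: P[X ≥ 12] ≤ μ/a = (1)/12 = 1/12.
Numerically: ≈ 0.083333.
(Since a = 12 > μ = 1.000000, the bound 1/12 is < 1 and informative.)

P[X ≥ 12] ≤ 1/12 ≈ 0.083333.


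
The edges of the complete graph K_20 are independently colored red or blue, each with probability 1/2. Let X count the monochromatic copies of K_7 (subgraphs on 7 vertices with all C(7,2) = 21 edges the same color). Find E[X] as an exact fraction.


Let X = Σ_S X_S over the C(20, 7) = 77520 subsets S of size 7, where X_S = 1 if the K_7 on S is monochromatic.
For a fixed S, the K_7 on S has C(7, 2) = 21 edges. P[all 21 edges red] = (1/2)^21, and likewise for blue, so P[monochromatic] = 2·(1/2)^21 = 2^{1 − 21} = 1/1048576.
By linearity of expectation: E[X] = C(20, 7) · 2^{1 − 21} = 77520 · 1/1048576 = 4845/65536.
Numerically: E[X] ≈ 0.0739.

E[X] = C(20,7)·2^(1−C(7,2)) = 4845/65536 ≈ 0.0739.


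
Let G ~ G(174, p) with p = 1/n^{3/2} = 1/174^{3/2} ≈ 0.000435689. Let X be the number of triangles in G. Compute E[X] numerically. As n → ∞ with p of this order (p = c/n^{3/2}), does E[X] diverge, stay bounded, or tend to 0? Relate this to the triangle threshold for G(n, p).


Number of potential triangles: C(174, 3) = 862924.
Each occurs with probability p³ ≈ (0.000435689)³ ≈ 8.27043557e-11.
By linearity: E[X] = C(174, 3)·p³ ≈ 862924 · 8.27043557e-11 ≈ 0.000071.
Since α = 3/2 > 1, p = c/n^{3/2} = o(1/n) is below the triangle threshold p ~ 1/n. Asymptotically E[X] ~ (c³/6)·n^{3(1−α)} = (1³/6)·n^{-1.5} → 0, so by Markov's inequality G has no triangles w.h.p.

E[X] ≈ 0.000071; in regime p = Θ(1/n^{3/2}) E[X] tends to 0 (below the triangle threshold p ~ 1/n).


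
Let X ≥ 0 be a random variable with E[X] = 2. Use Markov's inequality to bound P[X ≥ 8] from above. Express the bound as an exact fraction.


μ = E[X] = 2, a = 8.
Markov: P[X ≥ 8] ≤ μ/a = (2)/8 = 1/4.
Numerically: ≈ 0.250000.
(Since a = 8 > μ = 2.000000, the bound 1/4 is < 1 and informative.)

P[X ≥ 8] ≤ 1/4 ≈ 0.250000.


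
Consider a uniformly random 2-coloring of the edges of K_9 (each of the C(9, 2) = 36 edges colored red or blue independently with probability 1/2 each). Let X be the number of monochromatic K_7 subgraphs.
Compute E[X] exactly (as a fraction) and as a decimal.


Let X = Σ_S X_S over the C(9, 7) = 36 subsets S of size 7, where X_S = 1 if the K_7 on S is monochromatic.
For a fixed S, the K_7 on S has C(7, 2) = 21 edges. P[all 21 edges red] = (1/2)^21, and likewise for blue, so P[monochromatic] = 2·(1/2)^21 = 2^{1 − 21} = 1/1048576.
Summing: E[X] = C(9, 7) · 2^{1 − 21} = 36 · 1/1048576 = 9/262144.
Numerically: E[X] ≈ 0.0000.

E[X] = C(9,7)·2^(1−C(7,2)) = 9/262144 ≈ 0.0000.


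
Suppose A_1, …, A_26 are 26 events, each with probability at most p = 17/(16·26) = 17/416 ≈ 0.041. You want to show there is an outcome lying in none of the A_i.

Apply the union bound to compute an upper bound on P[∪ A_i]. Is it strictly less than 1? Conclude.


Union bound: P[∪_{i=1}^{26} A_i] ≤ Σ_i P[A_i] ≤ 26·p = 26·(17/416) = 17/16.
Numerically: 17/16 ≈ 1.062.
Is 17/16 < 1? NO.
Since the bound 17/16 is ≥ 1, the union bound is uninformative here; it does NOT by itself certify existence.

26·p = 17/16 ≈ 1.062; existence NOT certified by the union bound.


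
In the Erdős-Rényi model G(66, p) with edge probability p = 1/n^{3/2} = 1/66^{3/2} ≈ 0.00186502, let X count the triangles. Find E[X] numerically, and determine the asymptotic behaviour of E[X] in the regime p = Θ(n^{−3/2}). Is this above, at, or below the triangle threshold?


Number of potential triangles: C(66, 3) = 45760.
Each occurs with probability p³ ≈ (0.00186502)³ ≈ 6.48712535e-09.
By linearity: E[X] = C(66, 3)·p³ ≈ 45760 · 6.48712535e-09 ≈ 0.000297.
Since α = 3/2 > 1, p = c/n^{3/2} = o(1/n) is below the triangle threshold p ~ 1/n. Asymptotically E[X] ~ (c³/6)·n^{3(1−α)} = (1³/6)·n^{-1.5} → 0, so by Markov's inequality G has no triangles w.h.p.

E[X] ≈ 0.000297; in regime p = Θ(1/n^{3/2}) E[X] tends to 0 (below the triangle threshold p ~ 1/n).


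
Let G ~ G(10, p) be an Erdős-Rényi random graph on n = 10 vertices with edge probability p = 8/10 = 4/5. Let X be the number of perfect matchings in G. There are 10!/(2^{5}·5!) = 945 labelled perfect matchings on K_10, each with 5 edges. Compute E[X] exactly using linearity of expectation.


K_10 has 10!/(2^{5}·5!) = 945 labelled perfect matchings.
For each such perfect matching H, let X_H = 1 if all 5 edges of H are present in G. Then P[X_H = 1] = p^{5} = (4/5)^{5} = 1024/3125.
Summing the indicators: E[X] = Σ_H E[X_H] = 945 · p^{5} = 945 · 1024/3125 = 193536/625.
Numerically: E[X] ≈ 309.66.

E[X] = 945 · (4/5)^{5} = 193536/625 ≈ 309.66.


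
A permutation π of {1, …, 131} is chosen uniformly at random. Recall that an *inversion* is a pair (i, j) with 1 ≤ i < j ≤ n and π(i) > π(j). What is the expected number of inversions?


Write X = Σ X_I over the C(131, 2) = 8515 pairs i < j, with X_I the indicator of one inversion.
There are 8515 indicators.
For each fixed pair i < j, the values π(i) and π(j) are two distinct elements of {1, …, 131} in uniformly random order; by symmetry P[π(i) > π(j)] = 1/2.
By linearity: E[X] = 8515 · (1/2) = C(131, 2) · (1/2) = 8515/2 = 8515/2 ≈ 4257.500.

E[X] = 8515/2 = 4257.500.


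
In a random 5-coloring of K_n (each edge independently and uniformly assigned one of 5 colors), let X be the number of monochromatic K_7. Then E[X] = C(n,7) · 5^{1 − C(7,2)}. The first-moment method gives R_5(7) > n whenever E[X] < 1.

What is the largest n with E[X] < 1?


We need C(n, 7) · 5^{1 − 21} < 1, i.e. C(n, 7) < 5^{21 − 1} = 95367431640625.
Check values of n near the boundary:
  n = 336: C(336, 7) = 90079147136880; 90079147136880 < 95367431640625? YES
  n = 337: C(337, 7) = 91989916924632; 91989916924632 < 95367431640625? YES
  n = 338: C(338, 7) = 93935323022736; 93935323022736 < 95367431640625? YES
  n = 339: C(339, 7) = 95915887062372; 95915887062372 < 95367431640625? NO
The largest n with C(n, 7) < 95367431640625 is n = 338 (where E[X] = 93935323022736/95367431640625 ≈ 0.98498). Hence R_5(7) > 338, i.e. R_5(7) ≥ 339.

Largest n = 338; hence R_5(7) > 338.


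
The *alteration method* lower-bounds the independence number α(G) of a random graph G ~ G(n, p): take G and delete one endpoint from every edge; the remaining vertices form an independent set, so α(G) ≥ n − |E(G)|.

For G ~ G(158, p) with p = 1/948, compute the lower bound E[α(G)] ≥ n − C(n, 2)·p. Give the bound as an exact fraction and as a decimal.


E[|E(G)|] = C(158, 2)·p = 12403 · (1/948) = 157/12.
E[α(G)] ≥ n − E[|E(G)|] = 158 − 157/12 = 1739/12.
Numerically: ≈ 144.916667.
(This is only a lower bound; the true E[α(G)] may be larger.)

E[α(G)] ≥ 1739/12 ≈ 144.916667.


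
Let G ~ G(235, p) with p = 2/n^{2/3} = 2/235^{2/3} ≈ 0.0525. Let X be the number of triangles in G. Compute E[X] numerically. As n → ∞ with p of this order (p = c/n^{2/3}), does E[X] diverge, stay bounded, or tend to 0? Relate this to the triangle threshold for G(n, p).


Number of potential triangles: C(235, 3) = 2135445.
Each occurs with probability p³ ≈ (0.0525)³ ≈ 1.44862e-04.
By linearity: E[X] = C(235, 3)·p³ ≈ 2135445 · 1.44862e-04 ≈ 309.345.
Since α = 2/3 < 1, p = c/n^{2/3} ≫ 1/n is above the triangle threshold p ~ 1/n. Asymptotically E[X] ~ (c³/6)·n^{3(1−α)} = (2³/6)·n^{1} → ∞; triangles are abundant w.h.p.

E[X] ≈ 309.345; in regime p = Θ(1/n^{2/3}) E[X] diverges (above the triangle threshold p ~ 1/n).


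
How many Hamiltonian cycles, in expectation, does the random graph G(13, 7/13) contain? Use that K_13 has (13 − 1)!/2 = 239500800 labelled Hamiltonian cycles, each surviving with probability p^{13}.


K_13 has (13 − 1)!/2 = 239500800 labelled Hamiltonian cycles.
For each such Hamiltonian cycle H, let X_H = 1 if all 13 edges of H are present in G. Then P[X_H = 1] = p^{13} = (7/13)^{13} = 96889010407/302875106592253.
Summing the indicators: E[X] = Σ_H E[X_H] = 239500800 · p^{13} = 239500800 · 96889010407/302875106592253 = 23204995503684825600/302875106592253.
Numerically: E[X] ≈ 76616.

E[X] = 239500800 · (7/13)^{13} = 23204995503684825600/302875106592253 ≈ 76616.


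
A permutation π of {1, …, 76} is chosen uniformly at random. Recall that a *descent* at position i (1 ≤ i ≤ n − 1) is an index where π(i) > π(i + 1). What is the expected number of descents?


Write X = Σ X_I over i = 1, …, 75, with X_I the indicator of one descent.
There are 75 indicators.
For each fixed i, the pair (π(i), π(i+1)) is a uniformly random ordered pair of distinct values from {1, …, 76}; by symmetry P[π(i) > π(i+1)] = 1/2.
By linearity: E[X] = 75 · (1/2) = (76 − 1) · (1/2) = 75/2 ≈ 37.5000.

E[X] = 75/2 = 37.5000.


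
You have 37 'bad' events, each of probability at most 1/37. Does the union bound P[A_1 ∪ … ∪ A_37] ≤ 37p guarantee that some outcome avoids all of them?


Union bound: P[∪_{i=1}^{37} A_i] ≤ Σ_i P[A_i] ≤ 37·p = 37·(1/37) = 1.
Numerically: 1 ≈ 1.0000.
Is 1 < 1? NO.
Since the bound 1 is ≥ 1, the union bound is uninformative here; it does NOT by itself certify existence.

37·p = 1 ≈ 1.0000; existence NOT certified by the union bound.


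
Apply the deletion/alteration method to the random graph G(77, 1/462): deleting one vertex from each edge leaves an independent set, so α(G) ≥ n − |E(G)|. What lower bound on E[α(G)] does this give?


E[|E(G)|] = C(77, 2)·p = 2926 · (1/462) = 19/3.
E[α(G)] ≥ n − E[|E(G)|] = 77 − 19/3 = 212/3.
Numerically: ≈ 70.666667.
(This is only a lower bound; the true E[α(G)] may be larger.)

E[α(G)] ≥ 212/3 ≈ 70.666667.


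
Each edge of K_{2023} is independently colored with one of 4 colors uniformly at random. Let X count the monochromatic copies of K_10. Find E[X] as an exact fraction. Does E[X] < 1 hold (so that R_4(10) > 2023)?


E[X] = C(2023, 10) · 4^{1 − 45} = 309399856285778485315440716 · 4^{−44} = 309399856285778485315440716/309485009821345068724781056.
As a reduced fraction: E[X] = 77349964071444621328860179/77371252455336267181195264 ≈ 0.999725.
Is E[X] < 1? YES.
Since E[X] < 1, there exists a 4-coloring of K_{2023} with no monochromatic K_10; hence R_4(10) > 2023.

E[X] = 77349964071444621328860179/77371252455336267181195264 ≈ 0.999725; E[X] < 1, so R_4(10) > 2023.


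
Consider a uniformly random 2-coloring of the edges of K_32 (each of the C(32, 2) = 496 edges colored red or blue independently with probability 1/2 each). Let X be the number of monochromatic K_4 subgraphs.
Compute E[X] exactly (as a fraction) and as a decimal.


Let X = Σ_S X_S over the C(32, 4) = 35960 subsets S of size 4, where X_S = 1 if the K_4 on S is monochromatic.
For a fixed S, the K_4 on S has C(4, 2) = 6 edges. P[all 6 edges red] = (1/2)^6, and likewise for blue, so P[monochromatic] = 2·(1/2)^6 = 2^{1 − 6} = 1/32.
Summing: E[X] = C(32, 4) · 2^{1 − 6} = 35960 · 1/32 = 4495/4.
Numerically: E[X] ≈ 1123.750.

E[X] = C(32,4)·2^(1−C(4,2)) = 4495/4 ≈ 1123.750.


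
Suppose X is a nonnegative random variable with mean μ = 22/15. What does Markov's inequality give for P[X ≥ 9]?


μ = E[X] = 22/15, a = 9.
Markov: P[X ≥ 9] ≤ μ/a = (22/15)/9 = 22/135.
Numerically: ≈ 0.16296.
(Since a = 9 > μ = 1.46667, the bound 22/135 is < 1 and informative.)

P[X ≥ 9] ≤ 22/135 ≈ 0.16296.


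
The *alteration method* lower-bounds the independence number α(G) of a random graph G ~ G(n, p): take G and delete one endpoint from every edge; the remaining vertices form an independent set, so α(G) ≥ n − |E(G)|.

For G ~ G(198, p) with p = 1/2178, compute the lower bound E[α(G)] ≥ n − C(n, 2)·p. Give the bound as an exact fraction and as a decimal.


E[|E(G)|] = C(198, 2)·p = 19503 · (1/2178) = 197/22.
E[α(G)] ≥ n − E[|E(G)|] = 198 − 197/22 = 4159/22.
Numerically: ≈ 189.045455.
(This is only a lower bound; the true E[α(G)] may be larger.)

E[α(G)] ≥ 4159/22 ≈ 189.045455.


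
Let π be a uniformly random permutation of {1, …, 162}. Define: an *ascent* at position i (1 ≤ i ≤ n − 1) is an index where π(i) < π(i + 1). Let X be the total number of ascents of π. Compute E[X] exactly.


Write X = Σ X_I over i = 1, …, 161, with X_I the indicator of one ascent.
There are 161 indicators.
For each fixed i, the pair (π(i), π(i+1)) is a uniformly random ordered pair of distinct values from {1, …, 162}; by symmetry P[π(i) < π(i+1)] = 1/2.
By linearity: E[X] = 161 · (1/2) = (162 − 1) · (1/2) = 161/2 ≈ 80.500000.

E[X] = 161/2 = 80.500000.


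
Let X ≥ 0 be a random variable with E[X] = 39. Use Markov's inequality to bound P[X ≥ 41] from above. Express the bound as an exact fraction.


μ = E[X] = 39, a = 41.
Markov: P[X ≥ 41] ≤ μ/a = (39)/41 = 39/41.
Numerically: ≈ 0.9512.
(Since a = 41 > μ = 39.0000, the bound 39/41 is < 1 and informative.)

P[X ≥ 41] ≤ 39/41 ≈ 0.9512.


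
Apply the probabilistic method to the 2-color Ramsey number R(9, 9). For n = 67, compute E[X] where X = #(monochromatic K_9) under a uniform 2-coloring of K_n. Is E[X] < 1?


E[X] = C(67, 9) · 2^{1 − 36} = 42757703560 · 2^{−35} = 42757703560/34359738368.
As a reduced fraction: E[X] = 5344712945/4294967296 ≈ 1.244.
Is E[X] < 1? NO.
Since E[X] ≥ 1, the first-moment bound is inconclusive at n = 67; it does NOT by itself certify R(9, 9) > 67.

E[X] = 5344712945/4294967296 ≈ 1.244; E[X] ≥ 1; first-moment method inconclusive here.


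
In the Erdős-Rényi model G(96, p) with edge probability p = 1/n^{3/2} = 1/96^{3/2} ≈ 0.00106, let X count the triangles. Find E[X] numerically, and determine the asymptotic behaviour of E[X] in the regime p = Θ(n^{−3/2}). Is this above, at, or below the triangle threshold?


Number of potential triangles: C(96, 3) = 142880.
Each occurs with probability p³ ≈ (0.00106)³ ≈ 1.20165e-09.
By linearity: E[X] = C(96, 3)·p³ ≈ 142880 · 1.20165e-09 ≈ 0.000.
Since α = 3/2 > 1, p = c/n^{3/2} = o(1/n) is below the triangle threshold p ~ 1/n. Asymptotically E[X] ~ (c³/6)·n^{3(1−α)} = (1³/6)·n^{-1.5} → 0, so by Markov's inequality G has no triangles w.h.p.

E[X] ≈ 0.000; in regime p = Θ(1/n^{3/2}) E[X] tends to 0 (below the triangle threshold p ~ 1/n).


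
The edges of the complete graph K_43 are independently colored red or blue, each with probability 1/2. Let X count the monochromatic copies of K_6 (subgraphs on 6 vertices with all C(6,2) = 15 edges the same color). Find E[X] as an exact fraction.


Let X = Σ_S X_S over the C(43, 6) = 6096454 subsets S of size 6, where X_S = 1 if the K_6 on S is monochromatic.
For a fixed S, the K_6 on S has C(6, 2) = 15 edges. P[all 15 edges red] = (1/2)^15, and likewise for blue, so P[monochromatic] = 2·(1/2)^15 = 2^{1 − 15} = 1/16384.
By linearity of expectation: E[X] = C(43, 6) · 2^{1 − 15} = 6096454 · 1/16384 = 3048227/8192.
Numerically: E[X] ≈ 372.098.

E[X] = C(43,6)·2^(1−C(6,2)) = 3048227/8192 ≈ 372.098.


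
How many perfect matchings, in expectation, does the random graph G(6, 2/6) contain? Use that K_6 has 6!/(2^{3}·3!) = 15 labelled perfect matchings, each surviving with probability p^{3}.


K_6 has 6!/(2^{3}·3!) = 15 labelled perfect matchings.
For each such perfect matching H, let X_H = 1 if all 3 edges of H are present in G. Then P[X_H = 1] = p^{3} = (1/3)^{3} = 1/27.
By linearity of expectation: E[X] = Σ_H E[X_H] = 15 · p^{3} = 15 · 1/27 = 5/9.
Numerically: E[X] ≈ 0.5556.

E[X] = 15 · (1/3)^{3} = 5/9 ≈ 0.5556.


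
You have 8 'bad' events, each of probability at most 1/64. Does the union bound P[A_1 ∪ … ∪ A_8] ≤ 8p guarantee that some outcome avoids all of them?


Union bound: P[∪_{i=1}^{8} A_i] ≤ Σ_i P[A_i] ≤ 8·p = 8·(1/64) = 1/8.
Numerically: 1/8 ≈ 0.1250.
Is 1/8 < 1? YES.
Since P[∪ A_i] ≤ 1/8 < 1, the complement has P[∩ A_i^c] ≥ 1 − 1/8 = 7/8 > 0, so some outcome avoids every A_i.

8·p = 1/8 ≈ 0.1250; existence CERTIFIED by the union bound.


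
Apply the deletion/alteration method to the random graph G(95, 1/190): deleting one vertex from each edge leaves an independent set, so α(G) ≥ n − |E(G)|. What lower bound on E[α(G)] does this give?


E[|E(G)|] = C(95, 2)·p = 4465 · (1/190) = 47/2.
E[α(G)] ≥ n − E[|E(G)|] = 95 − 47/2 = 143/2.
Numerically: ≈ 71.5000.
(This is only a lower bound; the true E[α(G)] may be larger.)

E[α(G)] ≥ 143/2 ≈ 71.5000.


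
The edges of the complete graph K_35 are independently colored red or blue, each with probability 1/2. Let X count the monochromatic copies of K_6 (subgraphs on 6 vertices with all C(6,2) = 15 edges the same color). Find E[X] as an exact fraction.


Let X = Σ_S X_S over the C(35, 6) = 1623160 subsets S of size 6, where X_S = 1 if the K_6 on S is monochromatic.
For a fixed S, the K_6 on S has C(6, 2) = 15 edges. P[all 15 edges red] = (1/2)^15, and likewise for blue, so P[monochromatic] = 2·(1/2)^15 = 2^{1 − 15} = 1/16384.
Summing: E[X] = C(35, 6) · 2^{1 − 15} = 1623160 · 1/16384 = 202895/2048.
Numerically: E[X] ≈ 99.0698.

E[X] = C(35,6)·2^(1−C(6,2)) = 202895/2048 ≈ 99.0698.


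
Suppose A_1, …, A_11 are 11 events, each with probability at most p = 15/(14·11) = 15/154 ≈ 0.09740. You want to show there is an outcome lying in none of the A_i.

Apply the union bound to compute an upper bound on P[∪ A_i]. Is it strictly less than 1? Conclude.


Union bound: P[∪_{i=1}^{11} A_i] ≤ Σ_i P[A_i] ≤ 11·p = 11·(15/154) = 15/14.
Numerically: 15/14 ≈ 1.07143.
Is 15/14 < 1? NO.
Since the bound 15/14 is ≥ 1, the union bound is uninformative here; it does NOT by itself certify existence.

11·p = 15/14 ≈ 1.07143; existence NOT certified by the union bound.


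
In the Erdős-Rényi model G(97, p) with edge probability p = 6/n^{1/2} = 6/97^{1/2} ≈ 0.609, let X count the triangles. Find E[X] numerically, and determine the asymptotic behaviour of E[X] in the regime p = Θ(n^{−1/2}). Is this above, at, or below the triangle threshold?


Number of potential triangles: C(97, 3) = 147440.
Each occurs with probability p³ ≈ (0.609)³ ≈ 2.26098e-01.
By linearity: E[X] = C(97, 3)·p³ ≈ 147440 · 2.26098e-01 ≈ 33335.845.
Since α = 1/2 < 1, p = c/n^{1/2} ≫ 1/n is above the triangle threshold p ~ 1/n. Asymptotically E[X] ~ (c³/6)·n^{3(1−α)} = (6³/6)·n^{1.5} → ∞; triangles are abundant w.h.p.

E[X] ≈ 33335.845; in regime p = Θ(1/n^{1/2}) E[X] diverges (above the triangle threshold p ~ 1/n).


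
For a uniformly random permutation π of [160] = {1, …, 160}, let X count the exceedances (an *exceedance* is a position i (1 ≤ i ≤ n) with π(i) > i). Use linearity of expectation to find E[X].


Write X = Σ_{i=1}^{160} X_i, where X_i = 1_{π(i) > i}.
For each fixed i, π(i) is uniform over {1, …, 160} (marginal of a uniform permutation), so P[π(i) > i] = (n − i)/n. Summing: Σ_{i=1}^{160} (n − i)/n = (0 + 1 + … + 159)/160 = 160(160 − 1)/(2·160) = (160 − 1)/2.
Hence E[X] = Σ_{i=1}^{160} (160 − i)/160 = 159/2 ≈ 79.500000.

E[X] = 159/2 = 79.500000.


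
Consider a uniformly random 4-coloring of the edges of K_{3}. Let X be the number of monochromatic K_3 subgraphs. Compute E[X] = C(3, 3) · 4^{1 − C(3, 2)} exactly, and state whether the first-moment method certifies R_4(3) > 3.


E[X] = C(3, 3) · 4^{1 − 3} = 1 · 4^{−2} = 1/16.
As a reduced fraction: E[X] = 1/16 ≈ 0.062500.
Is E[X] < 1? YES.
Since E[X] < 1, there exists a 4-coloring of K_{3} with no monochromatic K_3; hence R_4(3) > 3.

E[X] = 1/16 ≈ 0.062500; E[X] < 1, so R_4(3) > 3.


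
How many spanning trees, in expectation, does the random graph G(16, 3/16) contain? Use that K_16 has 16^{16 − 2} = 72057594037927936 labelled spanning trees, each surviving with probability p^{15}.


K_16 has 16^{16 − 2} = 72057594037927936 labelled spanning trees.
For each such spanning tree H, let X_H = 1 if all 15 edges of H are present in G. Then P[X_H = 1] = p^{15} = (3/16)^{15} = 14348907/1152921504606846976.
By linearity of expectation: E[X] = Σ_H E[X_H] = 72057594037927936 · p^{15} = 72057594037927936 · 14348907/1152921504606846976 = 14348907/16.
Numerically: E[X] ≈ 8.9681e+05.

E[X] = 72057594037927936 · (3/16)^{15} = 14348907/16 ≈ 8.9681e+05.


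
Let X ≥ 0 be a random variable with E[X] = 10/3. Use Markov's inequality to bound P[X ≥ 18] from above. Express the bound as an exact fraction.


μ = E[X] = 10/3, a = 18.
Markov: P[X ≥ 18] ≤ μ/a = (10/3)/18 = 5/27.
Numerically: ≈ 0.18519.
(Since a = 18 > μ = 3.33333, the bound 5/27 is < 1 and informative.)

P[X ≥ 18] ≤ 5/27 ≈ 0.18519.


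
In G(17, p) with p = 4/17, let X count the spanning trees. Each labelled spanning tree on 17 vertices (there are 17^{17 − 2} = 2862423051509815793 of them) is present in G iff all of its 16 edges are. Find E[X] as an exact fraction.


K_17 has 17^{17 − 2} = 2862423051509815793 labelled spanning trees.
For each such spanning tree H, let X_H = 1 if all 16 edges of H are present in G. Then P[X_H = 1] = p^{16} = (4/17)^{16} = 4294967296/48661191875666868481.
By linearity: E[X] = Σ_H E[X_H] = 2862423051509815793 · p^{16} = 2862423051509815793 · 4294967296/48661191875666868481 = 4294967296/17.
Numerically: E[X] ≈ 2.526e+08.

E[X] = 2862423051509815793 · (4/17)^{16} = 4294967296/17 ≈ 2.526e+08.


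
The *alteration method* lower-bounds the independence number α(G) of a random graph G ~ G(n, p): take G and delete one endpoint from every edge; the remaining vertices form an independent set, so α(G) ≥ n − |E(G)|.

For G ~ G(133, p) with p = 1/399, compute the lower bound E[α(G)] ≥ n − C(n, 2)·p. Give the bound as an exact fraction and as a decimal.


E[|E(G)|] = C(133, 2)·p = 8778 · (1/399) = 22.
E[α(G)] ≥ n − E[|E(G)|] = 133 − 22 = 111.
Numerically: ≈ 111.000.
(This is only a lower bound; the true E[α(G)] may be larger.)

E[α(G)] ≥ 111 ≈ 111.000.


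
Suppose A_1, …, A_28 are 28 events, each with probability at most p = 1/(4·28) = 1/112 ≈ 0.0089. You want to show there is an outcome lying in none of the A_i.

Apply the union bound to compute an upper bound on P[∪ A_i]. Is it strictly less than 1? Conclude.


Union bound: P[∪_{i=1}^{28} A_i] ≤ Σ_i P[A_i] ≤ 28·p = 28·(1/112) = 1/4.
Numerically: 1/4 ≈ 0.2500.
Is 1/4 < 1? YES.
Since P[∪ A_i] ≤ 1/4 < 1, the complement has P[∩ A_i^c] ≥ 1 − 1/4 = 3/4 > 0, so some outcome avoids every A_i.

28·p = 1/4 ≈ 0.2500; existence CERTIFIED by the union bound.


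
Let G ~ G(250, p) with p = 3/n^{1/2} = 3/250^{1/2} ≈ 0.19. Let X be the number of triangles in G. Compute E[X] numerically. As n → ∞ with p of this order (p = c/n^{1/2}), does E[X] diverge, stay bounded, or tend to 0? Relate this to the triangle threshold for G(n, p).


Number of potential triangles: C(250, 3) = 2573000.
Each occurs with probability p³ ≈ (0.19)³ ≈ 6.83052e-03.
By linearity: E[X] = C(250, 3)·p³ ≈ 2573000 · 6.83052e-03 ≈ 17574.927.
Since α = 1/2 < 1, p = c/n^{1/2} ≫ 1/n is above the triangle threshold p ~ 1/n. Asymptotically E[X] ~ (c³/6)·n^{3(1−α)} = (3³/6)·n^{1.5} → ∞; triangles are abundant w.h.p.

E[X] ≈ 17574.927; in regime p = Θ(1/n^{1/2}) E[X] diverges (above the triangle threshold p ~ 1/n).


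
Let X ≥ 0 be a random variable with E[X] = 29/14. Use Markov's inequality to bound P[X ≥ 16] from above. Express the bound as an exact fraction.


μ = E[X] = 29/14, a = 16.
Markov: P[X ≥ 16] ≤ μ/a = (29/14)/16 = 29/224.
Numerically: ≈ 0.1295.
(Since a = 16 > μ = 2.0714, the bound 29/224 is < 1 and informative.)

P[X ≥ 16] ≤ 29/224 ≈ 0.1295.


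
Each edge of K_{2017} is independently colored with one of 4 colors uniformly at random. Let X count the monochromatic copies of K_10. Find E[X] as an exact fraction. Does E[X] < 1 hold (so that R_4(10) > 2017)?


E[X] = C(2017, 10) · 4^{1 − 45} = 300324964434452596180990448 · 4^{−44} = 300324964434452596180990448/309485009821345068724781056.
As a reduced fraction: E[X] = 18770310277153287261311903/19342813113834066795298816 ≈ 0.97040.
Is E[X] < 1? YES.
Since E[X] < 1, there exists a 4-coloring of K_{2017} with no monochromatic K_10; hence R_4(10) > 2017.

E[X] = 18770310277153287261311903/19342813113834066795298816 ≈ 0.97040; E[X] < 1, so R_4(10) > 2017.


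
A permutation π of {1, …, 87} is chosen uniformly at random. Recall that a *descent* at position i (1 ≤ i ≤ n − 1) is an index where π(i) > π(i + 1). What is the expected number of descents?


Write X = Σ X_I over i = 1, …, 86, with X_I the indicator of one descent.
There are 86 indicators.
For each fixed i, the pair (π(i), π(i+1)) is a uniformly random ordered pair of distinct values from {1, …, 87}; by symmetry P[π(i) > π(i+1)] = 1/2.
By linearity: E[X] = 86 · (1/2) = (87 − 1) · (1/2) = 43 ≈ 43.000.

E[X] = 43 = 43.000.


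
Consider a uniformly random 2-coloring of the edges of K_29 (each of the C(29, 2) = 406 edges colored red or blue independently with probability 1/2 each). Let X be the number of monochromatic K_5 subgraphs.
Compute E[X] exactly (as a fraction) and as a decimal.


Let X = Σ_S X_S over the C(29, 5) = 118755 subsets S of size 5, where X_S = 1 if the K_5 on S is monochromatic.
For a fixed S, the K_5 on S has C(5, 2) = 10 edges. P[all 10 edges red] = (1/2)^10, and likewise for blue, so P[monochromatic] = 2·(1/2)^10 = 2^{1 − 10} = 1/512.
By linearity of expectation: E[X] = C(29, 5) · 2^{1 − 10} = 118755 · 1/512 = 118755/512.
Numerically: E[X] ≈ 231.943359.

E[X] = C(29,5)·2^(1−C(5,2)) = 118755/512 ≈ 231.943359.


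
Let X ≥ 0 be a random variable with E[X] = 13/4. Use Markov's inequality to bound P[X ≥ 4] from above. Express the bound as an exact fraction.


μ = E[X] = 13/4, a = 4.
Markov: P[X ≥ 4] ≤ μ/a = (13/4)/4 = 13/16.
Numerically: ≈ 0.812.
(Since a = 4 > μ = 3.250, the bound 13/16 is < 1 and informative.)

P[X ≥ 4] ≤ 13/16 ≈ 0.812.


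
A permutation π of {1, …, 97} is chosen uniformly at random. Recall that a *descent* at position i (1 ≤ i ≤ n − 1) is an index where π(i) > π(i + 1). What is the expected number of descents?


Write X = Σ X_I over i = 1, …, 96, with X_I the indicator of one descent.
There are 96 indicators.
For each fixed i, the pair (π(i), π(i+1)) is a uniformly random ordered pair of distinct values from {1, …, 97}; by symmetry P[π(i) > π(i+1)] = 1/2.
By linearity: E[X] = 96 · (1/2) = (97 − 1) · (1/2) = 48 ≈ 48.00000.

E[X] = 48 = 48.00000.


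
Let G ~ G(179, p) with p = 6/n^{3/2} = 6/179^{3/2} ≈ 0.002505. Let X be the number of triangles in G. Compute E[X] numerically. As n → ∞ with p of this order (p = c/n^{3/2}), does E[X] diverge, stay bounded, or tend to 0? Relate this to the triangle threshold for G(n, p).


Number of potential triangles: C(179, 3) = 939929.
Each occurs with probability p³ ≈ (0.002505)³ ≈ 1.572589e-08.
By linearity: E[X] = C(179, 3)·p³ ≈ 939929 · 1.572589e-08 ≈ 0.0148.
Since α = 3/2 > 1, p = c/n^{3/2} = o(1/n) is below the triangle threshold p ~ 1/n. Asymptotically E[X] ~ (c³/6)·n^{3(1−α)} = (6³/6)·n^{-1.5} → 0, so by Markov's inequality G has no triangles w.h.p.

E[X] ≈ 0.0148; in regime p = Θ(1/n^{3/2}) E[X] tends to 0 (below the triangle threshold p ~ 1/n).


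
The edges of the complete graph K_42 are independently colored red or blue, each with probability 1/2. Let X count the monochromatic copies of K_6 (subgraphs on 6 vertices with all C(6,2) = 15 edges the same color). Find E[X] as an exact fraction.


Let X = Σ_S X_S over the C(42, 6) = 5245786 subsets S of size 6, where X_S = 1 if the K_6 on S is monochromatic.
For a fixed S, the K_6 on S has C(6, 2) = 15 edges. P[all 15 edges red] = (1/2)^15, and likewise for blue, so P[monochromatic] = 2·(1/2)^15 = 2^{1 − 15} = 1/16384.
Summing: E[X] = C(42, 6) · 2^{1 − 15} = 5245786 · 1/16384 = 2622893/8192.
Numerically: E[X] ≈ 320.1774.

E[X] = C(42,6)·2^(1−C(6,2)) = 2622893/8192 ≈ 320.1774.


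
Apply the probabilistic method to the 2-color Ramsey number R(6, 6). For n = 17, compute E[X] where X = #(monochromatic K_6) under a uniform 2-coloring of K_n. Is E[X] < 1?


E[X] = C(17, 6) · 2^{1 − 15} = 12376 · 2^{−14} = 12376/16384.
As a reduced fraction: E[X] = 1547/2048 ≈ 0.7554.
Is E[X] < 1? YES.
Since E[X] < 1, there exists a 2-coloring of K_{17} with no monochromatic K_6; hence R(6, 6) > 17.

E[X] = 1547/2048 ≈ 0.7554; E[X] < 1, so R(6, 6) > 17.


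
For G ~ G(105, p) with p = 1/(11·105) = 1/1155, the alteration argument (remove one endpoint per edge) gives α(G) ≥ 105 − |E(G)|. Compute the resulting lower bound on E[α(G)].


E[|E(G)|] = C(105, 2)·p = 5460 · (1/1155) = 52/11.
E[α(G)] ≥ n − E[|E(G)|] = 105 − 52/11 = 1103/11.
Numerically: ≈ 100.2727.
(This is only a lower bound; the true E[α(G)] may be larger.)

E[α(G)] ≥ 1103/11 ≈ 100.2727.


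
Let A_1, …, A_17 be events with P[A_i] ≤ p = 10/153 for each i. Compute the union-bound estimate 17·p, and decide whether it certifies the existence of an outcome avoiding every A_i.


Union bound: P[∪_{i=1}^{17} A_i] ≤ Σ_i P[A_i] ≤ 17·p = 17·(10/153) = 10/9.
Numerically: 10/9 ≈ 1.11111.
Is 10/9 < 1? NO.
Since the bound 10/9 is ≥ 1, the union bound is uninformative here; it does NOT by itself certify existence.

17·p = 10/9 ≈ 1.11111; existence NOT certified by the union bound.


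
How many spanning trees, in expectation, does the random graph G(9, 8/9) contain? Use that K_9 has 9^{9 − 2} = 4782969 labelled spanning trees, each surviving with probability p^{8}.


K_9 has 9^{9 − 2} = 4782969 labelled spanning trees.
For each such spanning tree H, let X_H = 1 if all 8 edges of H are present in G. Then P[X_H = 1] = p^{8} = (8/9)^{8} = 16777216/43046721.
By linearity of expectation: E[X] = Σ_H E[X_H] = 4782969 · p^{8} = 4782969 · 16777216/43046721 = 16777216/9.
Numerically: E[X] ≈ 1.8641e+06.

E[X] = 4782969 · (8/9)^{8} = 16777216/9 ≈ 1.8641e+06.


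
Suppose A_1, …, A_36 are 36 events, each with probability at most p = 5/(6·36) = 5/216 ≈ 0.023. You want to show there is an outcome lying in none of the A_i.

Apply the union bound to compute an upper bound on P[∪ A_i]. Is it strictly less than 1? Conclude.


Union bound: P[∪_{i=1}^{36} A_i] ≤ Σ_i P[A_i] ≤ 36·p = 36·(5/216) = 5/6.
Numerically: 5/6 ≈ 0.833.
Is 5/6 < 1? YES.
Since P[∪ A_i] ≤ 5/6 < 1, the complement has P[∩ A_i^c] ≥ 1 − 5/6 = 1/6 > 0, so some outcome avoids every A_i.

36·p = 5/6 ≈ 0.833; existence CERTIFIED by the union bound.


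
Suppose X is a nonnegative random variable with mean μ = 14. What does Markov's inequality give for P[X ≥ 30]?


μ = E[X] = 14, a = 30.
Markov: P[X ≥ 30] ≤ μ/a = (14)/30 = 7/15.
Numerically: ≈ 0.46667.
(Since a = 30 > μ = 14.00000, the bound 7/15 is < 1 and informative.)

P[X ≥ 30] ≤ 7/15 ≈ 0.46667.


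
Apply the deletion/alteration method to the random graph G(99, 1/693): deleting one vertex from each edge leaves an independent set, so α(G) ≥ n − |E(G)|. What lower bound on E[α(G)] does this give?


E[|E(G)|] = C(99, 2)·p = 4851 · (1/693) = 7.
E[α(G)] ≥ n − E[|E(G)|] = 99 − 7 = 92.
Numerically: ≈ 92.000000.
(This is only a lower bound; the true E[α(G)] may be larger.)

E[α(G)] ≥ 92 ≈ 92.000000.


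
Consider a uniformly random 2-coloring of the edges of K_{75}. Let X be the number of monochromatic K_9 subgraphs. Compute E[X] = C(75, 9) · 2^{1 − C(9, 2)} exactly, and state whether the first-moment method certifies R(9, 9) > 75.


E[X] = C(75, 9) · 2^{1 − 36} = 125595622175 · 2^{−35} = 125595622175/34359738368.
As a reduced fraction: E[X] = 125595622175/34359738368 ≈ 3.655.
Is E[X] < 1? NO.
Since E[X] ≥ 1, the first-moment bound is inconclusive at n = 75; it does NOT by itself certify R(9, 9) > 75.

E[X] = 125595622175/34359738368 ≈ 3.655; E[X] ≥ 1; first-moment method inconclusive here.


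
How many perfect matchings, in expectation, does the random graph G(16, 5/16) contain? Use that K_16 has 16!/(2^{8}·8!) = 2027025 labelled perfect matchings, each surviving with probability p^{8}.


K_16 has 16!/(2^{8}·8!) = 2027025 labelled perfect matchings.
For each such perfect matching H, let X_H = 1 if all 8 edges of H are present in G. Then P[X_H = 1] = p^{8} = (5/16)^{8} = 390625/4294967296.
Summing the indicators: E[X] = Σ_H E[X_H] = 2027025 · p^{8} = 2027025 · 390625/4294967296 = 791806640625/4294967296.
Numerically: E[X] ≈ 184.4.

E[X] = 2027025 · (5/16)^{8} = 791806640625/4294967296 ≈ 184.4.


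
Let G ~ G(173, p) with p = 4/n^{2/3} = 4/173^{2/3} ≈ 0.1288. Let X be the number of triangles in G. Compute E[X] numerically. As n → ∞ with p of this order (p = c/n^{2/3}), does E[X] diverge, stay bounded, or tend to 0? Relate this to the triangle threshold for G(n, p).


Number of potential triangles: C(173, 3) = 848046.
Each occurs with probability p³ ≈ (0.1288)³ ≈ 2.138394e-03.
By linearity: E[X] = C(173, 3)·p³ ≈ 848046 · 2.138394e-03 ≈ 1813.4566.
Since α = 2/3 < 1, p = c/n^{2/3} ≫ 1/n is above the triangle threshold p ~ 1/n. Asymptotically E[X] ~ (c³/6)·n^{3(1−α)} = (4³/6)·n^{1} → ∞; triangles are abundant w.h.p.

E[X] ≈ 1813.4566; in regime p = Θ(1/n^{2/3}) E[X] diverges (above the triangle threshold p ~ 1/n).


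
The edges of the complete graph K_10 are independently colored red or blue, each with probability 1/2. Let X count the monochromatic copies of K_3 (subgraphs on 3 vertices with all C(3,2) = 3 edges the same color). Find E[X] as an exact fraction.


Let X = Σ_S X_S over the C(10, 3) = 120 subsets S of size 3, where X_S = 1 if the K_3 on S is monochromatic.
For a fixed S, the K_3 on S has C(3, 2) = 3 edges. P[all 3 edges red] = (1/2)^3, and likewise for blue, so P[monochromatic] = 2·(1/2)^3 = 2^{1 − 3} = 1/4.
Summing: E[X] = C(10, 3) · 2^{1 − 3} = 120 · 1/4 = 30.
Numerically: E[X] ≈ 30.000000.

E[X] = C(10,3)·2^(1−C(3,2)) = 30 ≈ 30.000000.


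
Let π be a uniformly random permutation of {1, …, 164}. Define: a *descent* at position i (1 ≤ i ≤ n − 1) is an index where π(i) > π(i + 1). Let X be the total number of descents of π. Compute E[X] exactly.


Write X = Σ X_I over i = 1, …, 163, with X_I the indicator of one descent.
There are 163 indicators.
For each fixed i, the pair (π(i), π(i+1)) is a uniformly random ordered pair of distinct values from {1, …, 164}; by symmetry P[π(i) > π(i+1)] = 1/2.
By linearity: E[X] = 163 · (1/2) = (164 − 1) · (1/2) = 163/2 ≈ 81.500.

E[X] = 163/2 = 81.500.
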